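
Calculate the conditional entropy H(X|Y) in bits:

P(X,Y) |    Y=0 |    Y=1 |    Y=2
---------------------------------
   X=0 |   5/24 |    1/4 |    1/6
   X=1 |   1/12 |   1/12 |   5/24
0.8938 bits

Using the chain rule: H(X|Y) = H(X,Y) - H(Y)

First, compute H(X,Y) = 2.4713 bits

Marginal P(Y) = (7/24, 1/3, 3/8)
H(Y) = 1.5774 bits

H(X|Y) = H(X,Y) - H(Y) = 2.4713 - 1.5774 = 0.8938 bits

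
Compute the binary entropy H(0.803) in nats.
0.4962 nats

The binary entropy function is:
H(p) = -p log(p) - (1-p) log(1-p)

H(0.803) = -0.803 × log_e(0.803) - 0.197 × log_e(0.197)
H(0.803) = 0.4962 nats

Note: Binary entropy is maximized at p=0.5 (H=1 bit) and minimized at p=0 or p=1 (H=0).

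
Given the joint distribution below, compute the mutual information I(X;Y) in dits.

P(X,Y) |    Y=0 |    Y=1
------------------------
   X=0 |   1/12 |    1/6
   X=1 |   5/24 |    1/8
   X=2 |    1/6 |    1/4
0.0129 dits

Mutual information: I(X;Y) = H(X) + H(Y) - H(X,Y)

Marginals:
P(X) = (1/4, 1/3, 5/12), H(X) = 0.4680 dits
P(Y) = (11/24, 13/24), H(Y) = 0.2995 dits

Joint entropy: H(X,Y) = 0.7546 dits

I(X;Y) = 0.4680 + 0.2995 - 0.7546 = 0.0129 dits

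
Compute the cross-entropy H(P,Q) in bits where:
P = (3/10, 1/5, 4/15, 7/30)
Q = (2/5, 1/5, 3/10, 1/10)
2.0993 bits

Cross-entropy: H(P,Q) = -Σ p(x) log q(x)

Alternatively: H(P,Q) = H(P) + D_KL(P||Q)
H(P) = 1.9839 bits
D_KL(P||Q) = 0.1154 bits

H(P,Q) = 1.9839 + 0.1154 = 2.0993 bits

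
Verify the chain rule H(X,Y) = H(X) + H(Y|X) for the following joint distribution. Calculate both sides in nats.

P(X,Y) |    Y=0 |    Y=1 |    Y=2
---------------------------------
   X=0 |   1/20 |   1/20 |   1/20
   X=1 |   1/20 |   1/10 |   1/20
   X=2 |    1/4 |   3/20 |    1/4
H(X,Y) = 1.9569, H(X) = 0.8865, H(Y|X) = 1.0704 (all in nats)

Chain rule: H(X,Y) = H(X) + H(Y|X)

Left side — joint entropy directly:
H(X,Y) = -Σ p(x,y) log p(x,y) = 1.9569 nats

Right side — compute H(Y|X) from the conditional distributions:
P(X) = (3/20, 1/5, 13/20), so H(X) = 0.8865 nats
H(Y|X) = Σ_x P(X=x) · H(Y|X=x):
  P(Y|X=0) = (1/3, 1/3, 1/3), H(Y|X=0) = 1.0986, weight P(X=0) = 3/20
  P(Y|X=1) = (1/4, 1/2, 1/4), H(Y|X=1) = 1.0397, weight P(X=1) = 1/5
  P(Y|X=2) = (5/13, 3/13, 5/13), H(Y|X=2) = 1.0734, weight P(X=2) = 13/20
H(Y|X) = 1.0704 nats

H(X) + H(Y|X) = 0.8865 + 1.0704 = 1.9569 nats

Both sides equal 1.9569 nats. ✓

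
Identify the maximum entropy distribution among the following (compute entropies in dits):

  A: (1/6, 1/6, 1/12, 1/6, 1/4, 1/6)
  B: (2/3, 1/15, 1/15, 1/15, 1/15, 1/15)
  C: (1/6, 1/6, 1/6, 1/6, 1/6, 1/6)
C

For a discrete distribution over n outcomes, entropy is maximized by the uniform distribution.

Computing entropies:
H(A) = 0.7592 dits
H(B) = 0.5094 dits
H(C) = 0.7782 dits

The uniform distribution (where all probabilities equal 1/6) achieves the maximum entropy of log_10(6) = 0.7782 dits.

Distribution C has the highest entropy.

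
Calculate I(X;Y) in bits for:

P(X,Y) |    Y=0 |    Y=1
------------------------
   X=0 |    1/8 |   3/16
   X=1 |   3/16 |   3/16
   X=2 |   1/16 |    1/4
0.0504 bits

Mutual information: I(X;Y) = H(X) + H(Y) - H(X,Y)

Marginals:
P(X) = (5/16, 3/8, 5/16), H(X) = 1.5794 bits
P(Y) = (3/8, 5/8), H(Y) = 0.9544 bits

Joint entropy: H(X,Y) = 2.4835 bits

I(X;Y) = 1.5794 + 0.9544 - 2.4835 = 0.0504 bits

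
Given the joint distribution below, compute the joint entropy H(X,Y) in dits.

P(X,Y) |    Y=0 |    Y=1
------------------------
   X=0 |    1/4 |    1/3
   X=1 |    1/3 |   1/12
0.5585 dits

Joint entropy is H(X,Y) = -Σ_{x,y} p(x,y) log p(x,y).

Summing over all non-zero entries:
H(X,Y) = -[1/4·log_10(1/4) + 1/3·log_10(1/3) + 1/3·log_10(1/3) + 1/12·log_10(1/12)]
H(X,Y) = 0.5585 dits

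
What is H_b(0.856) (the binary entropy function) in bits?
0.5946 bits

The binary entropy function is:
H(p) = -p log(p) - (1-p) log(1-p)

H(0.856) = -0.856 × log_2(0.856) - 0.144 × log_2(0.144)
H(0.856) = 0.5946 bits

Note: Binary entropy is maximized at p=0.5 (H=1 bit) and minimized at p=0 or p=1 (H=0).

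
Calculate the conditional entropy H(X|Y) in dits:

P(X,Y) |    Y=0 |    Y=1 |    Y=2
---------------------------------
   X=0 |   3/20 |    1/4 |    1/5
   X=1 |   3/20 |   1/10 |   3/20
0.2851 dits

Using the chain rule: H(X|Y) = H(X,Y) - H(Y)

First, compute H(X,Y) = 0.7611 dits

Marginal P(Y) = (3/10, 7/20, 7/20)
H(Y) = 0.4760 dits

H(X|Y) = H(X,Y) - H(Y) = 0.7611 - 0.4760 = 0.2851 dits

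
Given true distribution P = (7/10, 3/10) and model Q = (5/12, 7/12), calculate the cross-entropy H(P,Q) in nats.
0.7745 nats

Cross-entropy: H(P,Q) = -Σ p(x) log q(x)

Alternatively: H(P,Q) = H(P) + D_KL(P||Q)
H(P) = 0.6109 nats
D_KL(P||Q) = 0.1637 nats

H(P,Q) = 0.6109 + 0.1637 = 0.7745 nats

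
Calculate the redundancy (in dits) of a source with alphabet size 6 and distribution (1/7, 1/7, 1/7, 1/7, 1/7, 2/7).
0.0191 dits

Redundancy measures how far a source is from maximum entropy:
R = H_max - H(X)

Maximum entropy for 6 symbols: H_max = log_10(6) = 0.7782 dits
Actual entropy: H(X) = 0.7591 dits
Redundancy: R = 0.7782 - 0.7591 = 0.0191 dits

This redundancy represents potential for compression: the source could be compressed by 0.0191 dits per symbol.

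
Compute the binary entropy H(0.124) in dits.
0.1628 dits

The binary entropy function is:
H(p) = -p log(p) - (1-p) log(1-p)

H(0.124) = -0.124 × log_10(0.124) - 0.876 × log_10(0.876)
H(0.124) = 0.1628 dits

Note: Binary entropy is maximized at p=0.5 (H=1 bit) and minimized at p=0 or p=1 (H=0).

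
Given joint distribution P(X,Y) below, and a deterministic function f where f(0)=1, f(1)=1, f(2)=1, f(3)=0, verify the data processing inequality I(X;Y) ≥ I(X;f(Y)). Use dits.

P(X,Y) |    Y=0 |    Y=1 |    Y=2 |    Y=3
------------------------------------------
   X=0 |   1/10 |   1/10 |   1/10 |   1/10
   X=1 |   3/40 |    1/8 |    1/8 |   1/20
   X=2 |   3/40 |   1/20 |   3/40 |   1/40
I(X;Y) = 0.0097, I(X;f(Y)) = 0.0057, inequality holds: 0.0097 ≥ 0.0057

Data Processing Inequality: For any Markov chain X → Y → Z, we have I(X;Y) ≥ I(X;Z).

Here Z = f(Y) is a deterministic function of Y, forming X → Y → Z.

Original I(X;Y) = 0.0097 dits

After applying f:
P(X,Z) where Z=f(Y):
- P(X,Z=0) = P(X,Y=3)
- P(X,Z=1) = P(X,Y=0) + P(X,Y=1) + P(X,Y=2)

I(X;Z) = I(X;f(Y)) = 0.0057 dits

Verification: 0.0097 ≥ 0.0057 ✓

Information cannot be created by processing; the function f can only lose information about X.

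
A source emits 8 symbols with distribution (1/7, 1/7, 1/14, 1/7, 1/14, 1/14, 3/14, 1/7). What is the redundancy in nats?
0.0719 nats

Redundancy measures how far a source is from maximum entropy:
R = H_max - H(X)

Maximum entropy for 8 symbols: H_max = log_e(8) = 2.0794 nats
Actual entropy: H(X) = 2.0076 nats
Redundancy: R = 2.0794 - 2.0076 = 0.0719 nats

This redundancy represents potential for compression: the source could be compressed by 0.0719 nats per symbol.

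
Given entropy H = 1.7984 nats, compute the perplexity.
6.0400

Perplexity is e^H (or exp(H) for natural log).

H = 1.7984 nats
Perplexity = e^1.7984 = 6.0400

Interpretation: The model's uncertainty is equivalent to choosing uniformly among 6.0 options.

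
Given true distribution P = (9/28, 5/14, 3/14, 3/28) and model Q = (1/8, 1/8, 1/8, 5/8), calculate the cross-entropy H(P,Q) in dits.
0.8282 dits

Cross-entropy: H(P,Q) = -Σ p(x) log q(x)

Alternatively: H(P,Q) = H(P) + D_KL(P||Q)
H(P) = 0.5654 dits
D_KL(P||Q) = 0.2628 dits

H(P,Q) = 0.5654 + 0.2628 = 0.8282 dits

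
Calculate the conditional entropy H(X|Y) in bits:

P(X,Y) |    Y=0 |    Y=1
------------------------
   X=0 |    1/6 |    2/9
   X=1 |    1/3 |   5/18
0.9547 bits

Using the chain rule: H(X|Y) = H(X,Y) - H(Y)

First, compute H(X,Y) = 1.9547 bits

Marginal P(Y) = (1/2, 1/2)
H(Y) = 1.0000 bits

H(X|Y) = H(X,Y) - H(Y) = 1.9547 - 1.0000 = 0.9547 bits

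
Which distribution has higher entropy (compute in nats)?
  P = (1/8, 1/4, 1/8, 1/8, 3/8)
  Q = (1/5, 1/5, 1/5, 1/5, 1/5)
Q

Computing entropies in nats:
H(P) = 1.4942
H(Q) = 1.6094

Distribution Q has higher entropy.

Intuition: The distribution closer to uniform (more spread out) has higher entropy.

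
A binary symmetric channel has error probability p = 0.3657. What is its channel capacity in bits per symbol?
0.0527 bits

For a binary symmetric channel (BSC) with error probability p:
Capacity C = 1 - H(p) bits per symbol

where H(p) = -p log₂(p) - (1-p) log₂(1-p) is the binary entropy function.

H(0.3657) = 0.9473 bits
C = 1 - 0.9473 = 0.0527 bits per symbol

This means we can reliably transmit up to 0.0527 bits of information per channel use.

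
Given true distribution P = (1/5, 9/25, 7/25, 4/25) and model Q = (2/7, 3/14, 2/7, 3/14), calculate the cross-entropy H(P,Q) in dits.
0.6090 dits

Cross-entropy: H(P,Q) = -Σ p(x) log q(x)

Alternatively: H(P,Q) = H(P) + D_KL(P||Q)
H(P) = 0.5817 dits
D_KL(P||Q) = 0.0274 dits

H(P,Q) = 0.5817 + 0.0274 = 0.6090 dits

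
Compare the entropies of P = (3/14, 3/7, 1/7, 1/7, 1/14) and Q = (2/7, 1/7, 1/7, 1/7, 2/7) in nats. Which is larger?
Q

Computing entropies in nats:
H(P) = 1.4377
H(Q) = 1.5498

Distribution Q has higher entropy.

Intuition: The distribution closer to uniform (more spread out) has higher entropy.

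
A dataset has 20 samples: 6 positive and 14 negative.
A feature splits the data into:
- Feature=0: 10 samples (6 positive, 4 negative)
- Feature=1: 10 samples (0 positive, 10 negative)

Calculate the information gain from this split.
0.3958 bits

Information Gain = H(Y) - H(Y|Feature)

Before split:
P(positive) = 6/20 = 0.3000
H(Y) = 0.8813 bits

After split:
Feature=0: H = 0.9710 bits (weight = 10/20)
Feature=1: H = 0.0000 bits (weight = 10/20)
H(Y|Feature) = (10/20)×0.9710 + (10/20)×0.0000 = 0.4855 bits

Information Gain = 0.8813 - 0.4855 = 0.3958 bits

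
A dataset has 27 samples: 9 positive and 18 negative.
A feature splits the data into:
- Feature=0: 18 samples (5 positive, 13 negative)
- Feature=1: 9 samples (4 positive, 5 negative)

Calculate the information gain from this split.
0.0197 bits

Information Gain = H(Y) - H(Y|Feature)

Before split:
P(positive) = 9/27 = 0.3333
H(Y) = 0.9183 bits

After split:
Feature=0: H = 0.8524 bits (weight = 18/27)
Feature=1: H = 0.9911 bits (weight = 9/27)
H(Y|Feature) = (18/27)×0.8524 + (9/27)×0.9911 = 0.8986 bits

Information Gain = 0.9183 - 0.8986 = 0.0197 bits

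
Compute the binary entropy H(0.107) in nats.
0.3402 nats

The binary entropy function is:
H(p) = -p log(p) - (1-p) log(1-p)

H(0.107) = -0.107 × log_e(0.107) - 0.893 × log_e(0.893)
H(0.107) = 0.3402 nats

Note: Binary entropy is maximized at p=0.5 (H=1 bit) and minimized at p=0 or p=1 (H=0).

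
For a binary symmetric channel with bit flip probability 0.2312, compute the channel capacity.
0.2199 bits

For a binary symmetric channel (BSC) with error probability p:
Capacity C = 1 - H(p) bits per symbol

where H(p) = -p log₂(p) - (1-p) log₂(1-p) is the binary entropy function.

H(0.2312) = 0.7801 bits
C = 1 - 0.7801 = 0.2199 bits per symbol

This means we can reliably transmit up to 0.2199 bits of information per channel use.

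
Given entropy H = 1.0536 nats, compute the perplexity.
2.8680

Perplexity is e^H (or exp(H) for natural log).

H = 1.0536 nats
Perplexity = e^1.0536 = 2.8680

Interpretation: The model's uncertainty is equivalent to choosing uniformly among 2.9 options.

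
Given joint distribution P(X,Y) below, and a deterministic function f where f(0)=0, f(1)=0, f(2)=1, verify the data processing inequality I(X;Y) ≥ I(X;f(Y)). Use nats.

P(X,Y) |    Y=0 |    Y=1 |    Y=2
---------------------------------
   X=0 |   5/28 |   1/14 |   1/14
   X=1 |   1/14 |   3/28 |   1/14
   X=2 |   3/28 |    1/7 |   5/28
I(X;Y) = 0.0460, I(X;f(Y)) = 0.0170, inequality holds: 0.0460 ≥ 0.0170

Data Processing Inequality: For any Markov chain X → Y → Z, we have I(X;Y) ≥ I(X;Z).

Here Z = f(Y) is a deterministic function of Y, forming X → Y → Z.

Original I(X;Y) = 0.0460 nats

After applying f:
P(X,Z) where Z=f(Y):
- P(X,Z=0) = P(X,Y=0) + P(X,Y=1)
- P(X,Z=1) = P(X,Y=2)

I(X;Z) = I(X;f(Y)) = 0.0170 nats

Verification: 0.0460 ≥ 0.0170 ✓

Information cannot be created by processing; the function f can only lose information about X.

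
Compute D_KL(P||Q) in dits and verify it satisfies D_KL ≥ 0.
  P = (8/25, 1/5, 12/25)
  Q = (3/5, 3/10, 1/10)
0.2044 dits

KL divergence satisfies the Gibbs inequality: D_KL(P||Q) ≥ 0 for all distributions P, Q.

D_KL(P||Q) = Σ p(x) log(p(x)/q(x))
Term by term:
  x=0: 8/25 × log_10[(8/25)/(3/5)] = -0.0874
  x=1: 1/5 × log_10[(1/5)/(3/10)] = -0.0352
  x=2: 12/25 × log_10[(12/25)/(1/10)] = 0.3270
D_KL(P||Q) = 0.2044 dits

D_KL(P||Q) = 0.2044 ≥ 0 ✓

This non-negativity is a fundamental property: relative entropy cannot be negative because it measures how different Q is from P.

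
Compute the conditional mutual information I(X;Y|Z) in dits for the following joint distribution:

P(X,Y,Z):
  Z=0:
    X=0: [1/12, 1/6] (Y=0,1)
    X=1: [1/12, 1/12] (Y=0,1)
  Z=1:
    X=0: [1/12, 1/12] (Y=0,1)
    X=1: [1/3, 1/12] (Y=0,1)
0.0133 dits

Conditional mutual information: I(X;Y|Z) = H(X|Z) + H(Y|Z) - H(X,Y|Z)

H(Z) = 0.2950
H(X,Z) = 0.5683 → H(X|Z) = 0.2734
H(Y,Z) = 0.5683 → H(Y|Z) = 0.2734
H(X,Y,Z) = 0.8283 → H(X,Y|Z) = 0.5334

I(X;Y|Z) = 0.2734 + 0.2734 - 0.5334 = 0.0133 dits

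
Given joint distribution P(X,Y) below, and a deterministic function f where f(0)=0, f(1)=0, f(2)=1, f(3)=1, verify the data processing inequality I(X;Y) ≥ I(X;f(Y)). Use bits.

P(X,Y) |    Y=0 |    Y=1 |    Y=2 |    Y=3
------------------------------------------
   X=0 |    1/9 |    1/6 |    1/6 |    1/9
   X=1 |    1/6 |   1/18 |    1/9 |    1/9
I(X;Y) = 0.0492, I(X;f(Y)) = 0.0000, inequality holds: 0.0492 ≥ 0.0000

Data Processing Inequality: For any Markov chain X → Y → Z, we have I(X;Y) ≥ I(X;Z).

Here Z = f(Y) is a deterministic function of Y, forming X → Y → Z.

Original I(X;Y) = 0.0492 bits

After applying f:
P(X,Z) where Z=f(Y):
- P(X,Z=0) = P(X,Y=0) + P(X,Y=1)
- P(X,Z=1) = P(X,Y=2) + P(X,Y=3)

I(X;Z) = I(X;f(Y)) = 0.0000 bits

Verification: 0.0492 ≥ 0.0000 ✓

Information cannot be created by processing; the function f can only lose information about X.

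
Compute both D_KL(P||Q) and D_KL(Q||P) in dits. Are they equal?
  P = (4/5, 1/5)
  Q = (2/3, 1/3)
D_KL(P||Q) = 0.0190, D_KL(Q||P) = 0.0212

KL divergence is not symmetric: D_KL(P||Q) ≠ D_KL(Q||P) in general.

D_KL(P||Q) = 0.0190 dits
D_KL(Q||P) = 0.0212 dits

No, they are not equal!

This asymmetry is why KL divergence is not a true distance metric.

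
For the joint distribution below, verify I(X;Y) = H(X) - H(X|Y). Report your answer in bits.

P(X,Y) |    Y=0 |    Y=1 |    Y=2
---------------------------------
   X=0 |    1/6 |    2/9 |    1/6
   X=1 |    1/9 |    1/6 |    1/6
I(X;Y) = 0.0049 bits

Mutual information has multiple equivalent forms:
- I(X;Y) = H(X) - H(X|Y)
- I(X;Y) = H(Y) - H(Y|X)
- I(X;Y) = H(X) + H(Y) - H(X,Y)

Computing all quantities:
H(X) = 0.9911, H(Y) = 1.5715, H(X,Y) = 2.5577
H(X|Y) = 0.9862, H(Y|X) = 1.5667

Verification:
H(X) - H(X|Y) = 0.9911 - 0.9862 = 0.0049
H(Y) - H(Y|X) = 1.5715 - 1.5667 = 0.0049
H(X) + H(Y) - H(X,Y) = 0.9911 + 1.5715 - 2.5577 = 0.0049

All forms give I(X;Y) = 0.0049 bits. ✓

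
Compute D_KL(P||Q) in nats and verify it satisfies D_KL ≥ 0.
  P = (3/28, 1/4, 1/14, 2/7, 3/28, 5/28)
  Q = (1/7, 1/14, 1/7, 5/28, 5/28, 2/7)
0.2285 nats

KL divergence satisfies the Gibbs inequality: D_KL(P||Q) ≥ 0 for all distributions P, Q.

D_KL(P||Q) = Σ p(x) log(p(x)/q(x))
Term by term:
  x=0: 3/28 × log_e[(3/28)/(1/7)] = -0.0308
  x=1: 1/4 × log_e[(1/4)/(1/14)] = 0.3132
  x=2: 1/14 × log_e[(1/14)/(1/7)] = -0.0495
  x=3: 2/7 × log_e[(2/7)/(5/28)] = 0.1343
  x=4: 3/28 × log_e[(3/28)/(5/28)] = -0.0547
  x=5: 5/28 × log_e[(5/28)/(2/7)] = -0.0839
D_KL(P||Q) = 0.2285 nats

D_KL(P||Q) = 0.2285 ≥ 0 ✓

This non-negativity is a fundamental property: relative entropy cannot be negative because it measures how different Q is from P.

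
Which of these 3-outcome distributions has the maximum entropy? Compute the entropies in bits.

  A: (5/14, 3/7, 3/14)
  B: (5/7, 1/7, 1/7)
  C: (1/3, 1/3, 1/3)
C

For a discrete distribution over n outcomes, entropy is maximized by the uniform distribution.

Computing entropies:
H(A) = 1.5306 bits
H(B) = 1.1488 bits
H(C) = 1.5850 bits

The uniform distribution (where all probabilities equal 1/3) achieves the maximum entropy of log_2(3) = 1.5850 bits.

Distribution C has the highest entropy.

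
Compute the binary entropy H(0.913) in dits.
0.1284 dits

The binary entropy function is:
H(p) = -p log(p) - (1-p) log(1-p)

H(0.913) = -0.913 × log_10(0.913) - 0.087 × log_10(0.087)
H(0.913) = 0.1284 dits

Note: Binary entropy is maximized at p=0.5 (H=1 bit) and minimized at p=0 or p=1 (H=0).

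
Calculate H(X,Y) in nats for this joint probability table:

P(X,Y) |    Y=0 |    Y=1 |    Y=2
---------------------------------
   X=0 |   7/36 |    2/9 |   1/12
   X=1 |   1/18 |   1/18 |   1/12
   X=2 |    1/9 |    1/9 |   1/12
2.0833 nats

Joint entropy is H(X,Y) = -Σ_{x,y} p(x,y) log p(x,y).

Summing over all non-zero entries:
H(X,Y) = -[7/36·log_e(7/36) + 2/9·log_e(2/9) + 1/12·log_e(1/12) + 1/18·log_e(1/18) + 1/18·log_e(1/18) + 1/12·log_e(1/12) + 1/9·log_e(1/9) + 1/9·log_e(1/9) + 1/12·log_e(1/12)]
H(X,Y) = 2.0833 nats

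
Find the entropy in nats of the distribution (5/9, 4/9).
0.6870 nats

Shannon entropy is H(X) = -Σ p(x) log p(x).

For P = (5/9, 4/9):
H = -5/9 × log_e(5/9) -4/9 × log_e(4/9)
H = 0.6870 nats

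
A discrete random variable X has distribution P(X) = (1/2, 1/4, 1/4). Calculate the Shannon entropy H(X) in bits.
1.5000 bits

Shannon entropy is H(X) = -Σ p(x) log p(x).

For P = (1/2, 1/4, 1/4):
H = -1/2 × log_2(1/2) -1/4 × log_2(1/4) -1/4 × log_2(1/4)
H = 1.5000 bits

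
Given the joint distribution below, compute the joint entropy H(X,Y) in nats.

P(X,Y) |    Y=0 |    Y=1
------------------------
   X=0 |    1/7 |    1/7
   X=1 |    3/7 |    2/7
1.2770 nats

Joint entropy is H(X,Y) = -Σ_{x,y} p(x,y) log p(x,y).

Summing over all non-zero entries:
H(X,Y) = -[1/7·log_e(1/7) + 1/7·log_e(1/7) + 3/7·log_e(3/7) + 2/7·log_e(2/7)]
H(X,Y) = 1.2770 nats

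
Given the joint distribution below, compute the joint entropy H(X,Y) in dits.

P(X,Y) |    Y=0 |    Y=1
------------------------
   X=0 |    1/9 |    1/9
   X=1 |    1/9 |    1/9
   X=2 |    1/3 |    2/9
0.7283 dits

Joint entropy is H(X,Y) = -Σ_{x,y} p(x,y) log p(x,y).

Summing over all non-zero entries:
H(X,Y) = -[1/9·log_10(1/9) + 1/9·log_10(1/9) + 1/9·log_10(1/9) + 1/9·log_10(1/9) + 1/3·log_10(1/3) + 2/9·log_10(2/9)]
H(X,Y) = 0.7283 dits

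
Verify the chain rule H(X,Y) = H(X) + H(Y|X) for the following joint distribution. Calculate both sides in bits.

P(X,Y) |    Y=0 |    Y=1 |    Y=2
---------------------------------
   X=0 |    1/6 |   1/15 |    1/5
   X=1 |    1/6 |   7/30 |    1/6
H(X,Y) = 2.5072, H(X) = 0.9871, H(Y|X) = 1.5201 (all in bits)

Chain rule: H(X,Y) = H(X) + H(Y|X)

Left side — joint entropy directly:
H(X,Y) = -Σ p(x,y) log p(x,y) = 2.5072 bits

Right side — compute H(Y|X) from the conditional distributions:
P(X) = (13/30, 17/30), so H(X) = 0.9871 bits
H(Y|X) = Σ_x P(X=x) · H(Y|X=x):
  P(Y|X=0) = (5/13, 2/13, 6/13), H(Y|X=0) = 1.4605, weight P(X=0) = 13/30
  P(Y|X=1) = (5/17, 7/17, 5/17), H(Y|X=1) = 1.5657, weight P(X=1) = 17/30
H(Y|X) = 1.5201 bits

H(X) + H(Y|X) = 0.9871 + 1.5201 = 2.5072 bits

Both sides equal 2.5072 bits. ✓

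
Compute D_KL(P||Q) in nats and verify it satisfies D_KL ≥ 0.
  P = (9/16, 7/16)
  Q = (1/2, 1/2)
0.0078 nats

KL divergence satisfies the Gibbs inequality: D_KL(P||Q) ≥ 0 for all distributions P, Q.

D_KL(P||Q) = Σ p(x) log(p(x)/q(x))
Term by term:
  x=0: 9/16 × log_e[(9/16)/(1/2)] = 0.0663
  x=1: 7/16 × log_e[(7/16)/(1/2)] = -0.0584
D_KL(P||Q) = 0.0078 nats

D_KL(P||Q) = 0.0078 ≥ 0 ✓

This non-negativity is a fundamental property: relative entropy cannot be negative because it measures how different Q is from P.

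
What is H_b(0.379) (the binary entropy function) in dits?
0.2882 dits

The binary entropy function is:
H(p) = -p log(p) - (1-p) log(1-p)

H(0.379) = -0.379 × log_10(0.379) - 0.621 × log_10(0.621)
H(0.379) = 0.2882 dits

Note: Binary entropy is maximized at p=0.5 (H=1 bit) and minimized at p=0 or p=1 (H=0).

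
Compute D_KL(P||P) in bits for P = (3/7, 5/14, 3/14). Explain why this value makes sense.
0.0000 bits

KL divergence satisfies the Gibbs inequality: D_KL(P||Q) ≥ 0 for all distributions P, Q.

D_KL(P||Q) = Σ p(x) log(p(x)/q(x))
Each term is p(x) × log_2(p(x)/p(x)) = p(x) × log_2(1) = 0, so the sum is 0.
D_KL(P||Q) = 0.0000 bits

When P = Q, the KL divergence is exactly 0, as there is no 'divergence' between identical distributions.

This non-negativity is a fundamental property: relative entropy cannot be negative because it measures how different Q is from P.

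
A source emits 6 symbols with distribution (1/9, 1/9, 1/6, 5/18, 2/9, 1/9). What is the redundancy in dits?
0.0307 dits

Redundancy measures how far a source is from maximum entropy:
R = H_max - H(X)

Maximum entropy for 6 symbols: H_max = log_10(6) = 0.7782 dits
Actual entropy: H(X) = 0.7475 dits
Redundancy: R = 0.7782 - 0.7475 = 0.0307 dits

This redundancy represents potential for compression: the source could be compressed by 0.0307 dits per symbol.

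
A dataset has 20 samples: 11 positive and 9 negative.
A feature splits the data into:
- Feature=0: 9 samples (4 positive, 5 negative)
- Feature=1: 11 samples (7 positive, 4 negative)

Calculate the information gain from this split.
0.0267 bits

Information Gain = H(Y) - H(Y|Feature)

Before split:
P(positive) = 11/20 = 0.5500
H(Y) = 0.9928 bits

After split:
Feature=0: H = 0.9911 bits (weight = 9/20)
Feature=1: H = 0.9457 bits (weight = 11/20)
H(Y|Feature) = (9/20)×0.9911 + (11/20)×0.9457 = 0.9661 bits

Information Gain = 0.9928 - 0.9661 = 0.0267 bits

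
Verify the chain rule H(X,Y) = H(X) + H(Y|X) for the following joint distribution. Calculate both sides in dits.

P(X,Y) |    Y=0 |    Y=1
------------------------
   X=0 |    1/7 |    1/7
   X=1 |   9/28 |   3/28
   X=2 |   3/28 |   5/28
H(X,Y) = 0.7414, H(X) = 0.4686, H(Y|X) = 0.2728 (all in dits)

Chain rule: H(X,Y) = H(X) + H(Y|X)

Left side — joint entropy directly:
H(X,Y) = -Σ p(x,y) log p(x,y) = 0.7414 dits

Right side — compute H(Y|X) from the conditional distributions:
P(X) = (2/7, 3/7, 2/7), so H(X) = 0.4686 dits
H(Y|X) = Σ_x P(X=x) · H(Y|X=x):
  P(Y|X=0) = (1/2, 1/2), H(Y|X=0) = 0.3010, weight P(X=0) = 2/7
  P(Y|X=1) = (3/4, 1/4), H(Y|X=1) = 0.2442, weight P(X=1) = 3/7
  P(Y|X=2) = (3/8, 5/8), H(Y|X=2) = 0.2873, weight P(X=2) = 2/7
H(Y|X) = 0.2728 dits

H(X) + H(Y|X) = 0.4686 + 0.2728 = 0.7414 dits

Both sides equal 0.7414 dits. ✓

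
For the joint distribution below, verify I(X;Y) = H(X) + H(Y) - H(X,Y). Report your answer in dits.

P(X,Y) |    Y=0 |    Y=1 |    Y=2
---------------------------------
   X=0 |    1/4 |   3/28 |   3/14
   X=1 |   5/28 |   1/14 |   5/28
I(X;Y) = 0.0004 dits

Mutual information has multiple equivalent forms:
- I(X;Y) = H(X) - H(X|Y)
- I(X;Y) = H(Y) - H(Y|X)
- I(X;Y) = H(X) + H(Y) - H(X,Y)

Computing all quantities:
H(X) = 0.2966, H(Y) = 0.4507, H(X,Y) = 0.7469
H(X|Y) = 0.2962, H(Y|X) = 0.4503

Verification:
H(X) - H(X|Y) = 0.2966 - 0.2962 = 0.0004
H(Y) - H(Y|X) = 0.4507 - 0.4503 = 0.0004
H(X) + H(Y) - H(X,Y) = 0.2966 + 0.4507 - 0.7469 = 0.0004

All forms give I(X;Y) = 0.0004 dits. ✓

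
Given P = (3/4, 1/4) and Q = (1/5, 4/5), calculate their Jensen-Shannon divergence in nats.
0.1605 nats

Jensen-Shannon divergence is:
JSD(P||Q) = 0.5 × D_KL(P||M) + 0.5 × D_KL(Q||M)
where M = 0.5 × (P + Q) is the mixture distribution.

M = 0.5 × (3/4, 1/4) + 0.5 × (1/5, 4/5) = (19/40, 21/40)

D_KL(P||M) = 0.1571 nats
D_KL(Q||M) = 0.1640 nats

JSD(P||Q) = 0.5 × 0.1571 + 0.5 × 0.1640 = 0.1605 nats

Unlike KL divergence, JSD is symmetric and bounded: 0 ≤ JSD ≤ log(2).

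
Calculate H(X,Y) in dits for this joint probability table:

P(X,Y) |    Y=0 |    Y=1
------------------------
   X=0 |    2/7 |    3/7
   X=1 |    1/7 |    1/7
0.5546 dits

Joint entropy is H(X,Y) = -Σ_{x,y} p(x,y) log p(x,y).

Summing over all non-zero entries:
H(X,Y) = -[2/7·log_10(2/7) + 3/7·log_10(3/7) + 1/7·log_10(1/7) + 1/7·log_10(1/7)]
H(X,Y) = 0.5546 dits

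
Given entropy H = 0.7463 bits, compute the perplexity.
1.6775

Perplexity is 2^H (or exp(H) for natural log).

H = 0.7463 bits
Perplexity = 2^0.7463 = 1.6775

Interpretation: The model's uncertainty is equivalent to choosing uniformly among 1.7 options.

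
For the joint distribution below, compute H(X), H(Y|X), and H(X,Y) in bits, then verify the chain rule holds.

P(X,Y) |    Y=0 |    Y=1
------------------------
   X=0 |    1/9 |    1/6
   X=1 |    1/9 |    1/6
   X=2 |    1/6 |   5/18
H(X,Y) = 2.5102, H(X) = 1.5466, H(Y|X) = 0.9636 (all in bits)

Chain rule: H(X,Y) = H(X) + H(Y|X)

Left side — joint entropy directly:
H(X,Y) = -Σ p(x,y) log p(x,y) = 2.5102 bits

Right side — compute H(Y|X) from the conditional distributions:
P(X) = (5/18, 5/18, 4/9), so H(X) = 1.5466 bits
H(Y|X) = Σ_x P(X=x) · H(Y|X=x):
  P(Y|X=0) = (2/5, 3/5), H(Y|X=0) = 0.9710, weight P(X=0) = 5/18
  P(Y|X=1) = (2/5, 3/5), H(Y|X=1) = 0.9710, weight P(X=1) = 5/18
  P(Y|X=2) = (3/8, 5/8), H(Y|X=2) = 0.9544, weight P(X=2) = 4/9
H(Y|X) = 0.9636 bits

H(X) + H(Y|X) = 1.5466 + 0.9636 = 2.5102 bits

Both sides equal 2.5102 bits. ✓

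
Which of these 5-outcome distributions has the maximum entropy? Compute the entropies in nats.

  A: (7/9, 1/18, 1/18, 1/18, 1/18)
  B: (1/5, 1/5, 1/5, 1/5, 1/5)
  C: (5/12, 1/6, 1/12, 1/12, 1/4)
B

For a discrete distribution over n outcomes, entropy is maximized by the uniform distribution.

Computing entropies:
H(A) = 0.8378 nats
H(B) = 1.6094 nats
H(C) = 1.4241 nats

The uniform distribution (where all probabilities equal 1/5) achieves the maximum entropy of log_e(5) = 1.6094 nats.

Distribution B has the highest entropy.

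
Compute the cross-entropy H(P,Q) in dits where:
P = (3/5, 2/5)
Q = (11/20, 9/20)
0.2945 dits

Cross-entropy: H(P,Q) = -Σ p(x) log q(x)

Alternatively: H(P,Q) = H(P) + D_KL(P||Q)
H(P) = 0.2923 dits
D_KL(P||Q) = 0.0022 dits

H(P,Q) = 0.2923 + 0.0022 = 0.2945 dits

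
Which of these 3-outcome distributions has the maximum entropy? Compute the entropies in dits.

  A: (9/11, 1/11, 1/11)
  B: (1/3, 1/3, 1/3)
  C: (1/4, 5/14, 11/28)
B

For a discrete distribution over n outcomes, entropy is maximized by the uniform distribution.

Computing entropies:
H(A) = 0.2606 dits
H(B) = 0.4771 dits
H(C) = 0.4696 dits

The uniform distribution (where all probabilities equal 1/3) achieves the maximum entropy of log_10(3) = 0.4771 dits.

Distribution B has the highest entropy.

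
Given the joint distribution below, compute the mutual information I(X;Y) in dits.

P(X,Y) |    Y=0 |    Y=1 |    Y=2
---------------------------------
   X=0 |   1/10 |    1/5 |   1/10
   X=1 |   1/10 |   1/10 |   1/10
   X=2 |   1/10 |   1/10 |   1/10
0.0060 dits

Mutual information: I(X;Y) = H(X) + H(Y) - H(X,Y)

Marginals:
P(X) = (2/5, 3/10, 3/10), H(X) = 0.4729 dits
P(Y) = (3/10, 2/5, 3/10), H(Y) = 0.4729 dits

Joint entropy: H(X,Y) = 0.9398 dits

I(X;Y) = 0.4729 + 0.4729 - 0.9398 = 0.0060 dits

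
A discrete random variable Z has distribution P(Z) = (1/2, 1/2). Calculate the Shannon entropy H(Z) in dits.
0.3010 dits

Shannon entropy is H(X) = -Σ p(x) log p(x).

For P = (1/2, 1/2):
H = -1/2 × log_10(1/2) -1/2 × log_10(1/2)
H = 0.3010 dits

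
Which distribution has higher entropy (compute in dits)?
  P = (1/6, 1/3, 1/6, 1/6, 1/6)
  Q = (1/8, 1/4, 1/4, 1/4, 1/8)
P

Computing entropies in dits:
H(P) = 0.6778
H(Q) = 0.6773

Distribution P has higher entropy.

Intuition: The distribution closer to uniform (more spread out) has higher entropy.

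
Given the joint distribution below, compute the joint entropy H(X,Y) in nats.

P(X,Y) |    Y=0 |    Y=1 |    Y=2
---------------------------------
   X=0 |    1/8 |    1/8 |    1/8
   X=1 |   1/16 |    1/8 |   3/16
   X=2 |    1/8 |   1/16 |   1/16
2.1334 nats

Joint entropy is H(X,Y) = -Σ_{x,y} p(x,y) log p(x,y).

Summing over all non-zero entries:
H(X,Y) = -[1/8·log_e(1/8) + 1/8·log_e(1/8) + 1/8·log_e(1/8) + 1/16·log_e(1/16) + 1/8·log_e(1/8) + 3/16·log_e(3/16) + 1/8·log_e(1/8) + 1/16·log_e(1/16) + 1/16·log_e(1/16)]
H(X,Y) = 2.1334 nats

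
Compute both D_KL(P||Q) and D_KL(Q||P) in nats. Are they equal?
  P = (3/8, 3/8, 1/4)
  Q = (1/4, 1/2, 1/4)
D_KL(P||Q) = 0.0442, D_KL(Q||P) = 0.0425

KL divergence is not symmetric: D_KL(P||Q) ≠ D_KL(Q||P) in general.

D_KL(P||Q) = 0.0442 nats
D_KL(Q||P) = 0.0425 nats

No, they are not equal!

This asymmetry is why KL divergence is not a true distance metric.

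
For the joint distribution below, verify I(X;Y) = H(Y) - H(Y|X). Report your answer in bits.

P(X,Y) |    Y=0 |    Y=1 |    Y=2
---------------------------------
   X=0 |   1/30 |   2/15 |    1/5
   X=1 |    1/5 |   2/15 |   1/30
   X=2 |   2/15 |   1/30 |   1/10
I(X;Y) = 0.2357 bits

Mutual information has multiple equivalent forms:
- I(X;Y) = H(X) - H(X|Y)
- I(X;Y) = H(Y) - H(Y|X)
- I(X;Y) = H(X) + H(Y) - H(X,Y)

Computing all quantities:
H(X) = 1.5700, H(Y) = 1.5801, H(X,Y) = 2.9144
H(X|Y) = 1.3343, H(Y|X) = 1.3444

Verification:
H(X) - H(X|Y) = 1.5700 - 1.3343 = 0.2357
H(Y) - H(Y|X) = 1.5801 - 1.3444 = 0.2357
H(X) + H(Y) - H(X,Y) = 1.5700 + 1.5801 - 2.9144 = 0.2357

All forms give I(X;Y) = 0.2357 bits. ✓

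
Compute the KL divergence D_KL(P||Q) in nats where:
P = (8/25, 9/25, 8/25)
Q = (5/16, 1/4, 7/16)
0.0388 nats

KL divergence: D_KL(P||Q) = Σ p(x) log(p(x)/q(x))

Computing term by term:
  x=0: 8/25 × log_e[(8/25)/(5/16)] = 8/25 × 0.0237 = 0.0076
  x=1: 9/25 × log_e[(9/25)/(1/4)] = 9/25 × 0.3646 = 0.1313
  x=2: 8/25 × log_e[(8/25)/(7/16)] = 8/25 × -0.3128 = -0.1001

D_KL(P||Q) = 0.0388 nats

Note: KL divergence is always non-negative and equals 0 iff P = Q.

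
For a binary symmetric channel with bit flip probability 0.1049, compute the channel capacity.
0.5157 bits

For a binary symmetric channel (BSC) with error probability p:
Capacity C = 1 - H(p) bits per symbol

where H(p) = -p log₂(p) - (1-p) log₂(1-p) is the binary entropy function.

H(0.1049) = 0.4843 bits
C = 1 - 0.4843 = 0.5157 bits per symbol

This means we can reliably transmit up to 0.5157 bits of information per channel use.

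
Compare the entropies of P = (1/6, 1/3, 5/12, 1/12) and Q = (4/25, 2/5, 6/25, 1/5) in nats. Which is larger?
Q

Computing entropies in nats:
H(P) = 1.2367
H(Q) = 1.3241

Distribution Q has higher entropy.

Intuition: The distribution closer to uniform (more spread out) has higher entropy.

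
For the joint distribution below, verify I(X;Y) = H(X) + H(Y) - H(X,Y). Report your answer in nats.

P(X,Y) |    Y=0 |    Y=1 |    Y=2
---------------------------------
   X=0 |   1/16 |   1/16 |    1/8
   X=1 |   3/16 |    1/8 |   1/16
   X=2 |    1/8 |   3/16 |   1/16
I(X;Y) = 0.0637 nats

Mutual information has multiple equivalent forms:
- I(X;Y) = H(X) - H(X|Y)
- I(X;Y) = H(Y) - H(Y|X)
- I(X;Y) = H(X) + H(Y) - H(X,Y)

Computing all quantities:
H(X) = 1.0822, H(Y) = 1.0822, H(X,Y) = 2.1007
H(X|Y) = 1.0185, H(Y|X) = 1.0185

Verification:
H(X) - H(X|Y) = 1.0822 - 1.0185 = 0.0637
H(Y) - H(Y|X) = 1.0822 - 1.0185 = 0.0637
H(X) + H(Y) - H(X,Y) = 1.0822 + 1.0822 - 2.1007 = 0.0637

All forms give I(X;Y) = 0.0637 nats. ✓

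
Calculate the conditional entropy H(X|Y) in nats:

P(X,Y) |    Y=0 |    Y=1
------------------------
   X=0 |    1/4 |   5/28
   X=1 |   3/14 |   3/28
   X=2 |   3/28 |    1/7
1.0580 nats

Using the chain rule: H(X|Y) = H(X,Y) - H(Y)

First, compute H(X,Y) = 1.7409 nats

Marginal P(Y) = (4/7, 3/7)
H(Y) = 0.6829 nats

H(X|Y) = H(X,Y) - H(Y) = 1.7409 - 0.6829 = 1.0580 nats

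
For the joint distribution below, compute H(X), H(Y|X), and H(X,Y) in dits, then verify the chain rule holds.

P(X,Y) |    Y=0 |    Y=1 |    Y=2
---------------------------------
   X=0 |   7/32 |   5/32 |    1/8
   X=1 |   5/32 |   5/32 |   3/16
H(X,Y) = 0.7715, H(X) = 0.3010, H(Y|X) = 0.4705 (all in dits)

Chain rule: H(X,Y) = H(X) + H(Y|X)

Left side — joint entropy directly:
H(X,Y) = -Σ p(x,y) log p(x,y) = 0.7715 dits

Right side — compute H(Y|X) from the conditional distributions:
P(X) = (1/2, 1/2), so H(X) = 0.3010 dits
H(Y|X) = Σ_x P(X=x) · H(Y|X=x):
  P(Y|X=0) = (7/16, 5/16, 1/4), H(Y|X=0) = 0.4654, weight P(X=0) = 1/2
  P(Y|X=1) = (5/16, 5/16, 3/8), H(Y|X=1) = 0.4755, weight P(X=1) = 1/2
H(Y|X) = 0.4705 dits

H(X) + H(Y|X) = 0.3010 + 0.4705 = 0.7715 dits

Both sides equal 0.7715 dits. ✓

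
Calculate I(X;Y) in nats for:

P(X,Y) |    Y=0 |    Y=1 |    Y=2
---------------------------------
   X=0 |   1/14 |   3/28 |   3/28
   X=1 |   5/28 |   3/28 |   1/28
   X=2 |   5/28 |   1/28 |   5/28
0.0969 nats

Mutual information: I(X;Y) = H(X) + H(Y) - H(X,Y)

Marginals:
P(X) = (2/7, 9/28, 11/28), H(X) = 1.0898 nats
P(Y) = (3/7, 1/4, 9/28), H(Y) = 1.0745 nats

Joint entropy: H(X,Y) = 2.0674 nats

I(X;Y) = 1.0898 + 1.0745 - 2.0674 = 0.0969 nats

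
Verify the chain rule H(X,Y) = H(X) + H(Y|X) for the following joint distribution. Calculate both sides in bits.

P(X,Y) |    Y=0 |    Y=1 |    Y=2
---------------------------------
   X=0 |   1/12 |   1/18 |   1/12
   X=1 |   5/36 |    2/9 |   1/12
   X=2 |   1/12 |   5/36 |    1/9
H(X,Y) = 3.0522, H(X) = 1.5305, H(Y|X) = 1.5217 (all in bits)

Chain rule: H(X,Y) = H(X) + H(Y|X)

Left side — joint entropy directly:
H(X,Y) = -Σ p(x,y) log p(x,y) = 3.0522 bits

Right side — compute H(Y|X) from the conditional distributions:
P(X) = (2/9, 4/9, 1/3), so H(X) = 1.5305 bits
H(Y|X) = Σ_x P(X=x) · H(Y|X=x):
  P(Y|X=0) = (3/8, 1/4, 3/8), H(Y|X=0) = 1.5613, weight P(X=0) = 2/9
  P(Y|X=1) = (5/16, 1/2, 3/16), H(Y|X=1) = 1.4772, weight P(X=1) = 4/9
  P(Y|X=2) = (1/4, 5/12, 1/3), H(Y|X=2) = 1.5546, weight P(X=2) = 1/3
H(Y|X) = 1.5217 bits

H(X) + H(Y|X) = 1.5305 + 1.5217 = 3.0522 bits

Both sides equal 3.0522 bits. ✓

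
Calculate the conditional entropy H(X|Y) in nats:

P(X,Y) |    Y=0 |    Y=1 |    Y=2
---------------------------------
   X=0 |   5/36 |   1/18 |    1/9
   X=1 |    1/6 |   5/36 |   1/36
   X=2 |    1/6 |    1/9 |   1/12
1.0503 nats

Using the chain rule: H(X|Y) = H(X,Y) - H(Y)

First, compute H(X,Y) = 2.1011 nats

Marginal P(Y) = (17/36, 11/36, 2/9)
H(Y) = 1.0508 nats

H(X|Y) = H(X,Y) - H(Y) = 2.1011 - 1.0508 = 1.0503 nats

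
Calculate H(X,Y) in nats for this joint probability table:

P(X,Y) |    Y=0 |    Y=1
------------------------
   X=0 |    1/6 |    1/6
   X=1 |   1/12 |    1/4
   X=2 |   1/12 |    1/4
1.7046 nats

Joint entropy is H(X,Y) = -Σ_{x,y} p(x,y) log p(x,y).

Summing over all non-zero entries:
H(X,Y) = -[1/6·log_e(1/6) + 1/6·log_e(1/6) + 1/12·log_e(1/12) + 1/4·log_e(1/4) + 1/12·log_e(1/12) + 1/4·log_e(1/4)]
H(X,Y) = 1.7046 nats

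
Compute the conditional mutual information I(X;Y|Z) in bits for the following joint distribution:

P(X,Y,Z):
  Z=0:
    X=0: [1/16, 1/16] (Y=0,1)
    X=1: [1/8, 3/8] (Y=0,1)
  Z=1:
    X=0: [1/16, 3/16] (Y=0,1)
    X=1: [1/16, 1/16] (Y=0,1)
0.0367 bits

Conditional mutual information: I(X;Y|Z) = H(X|Z) + H(Y|Z) - H(X,Y|Z)

H(Z) = 0.9544
H(X,Z) = 1.7500 → H(X|Z) = 0.7956
H(Y,Z) = 1.8496 → H(Y|Z) = 0.8952
H(X,Y,Z) = 2.6085 → H(X,Y|Z) = 1.6540

I(X;Y|Z) = 0.7956 + 0.8952 - 1.6540 = 0.0367 bits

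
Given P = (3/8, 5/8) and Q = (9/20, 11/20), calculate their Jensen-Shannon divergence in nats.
0.0029 nats

Jensen-Shannon divergence is:
JSD(P||Q) = 0.5 × D_KL(P||M) + 0.5 × D_KL(Q||M)
where M = 0.5 × (P + Q) is the mixture distribution.

M = 0.5 × (3/8, 5/8) + 0.5 × (9/20, 11/20) = (0.4125, 0.5875)

D_KL(P||M) = 0.0029 nats
D_KL(Q||M) = 0.0029 nats

JSD(P||Q) = 0.5 × 0.0029 + 0.5 × 0.0029 = 0.0029 nats

Unlike KL divergence, JSD is symmetric and bounded: 0 ≤ JSD ≤ log(2).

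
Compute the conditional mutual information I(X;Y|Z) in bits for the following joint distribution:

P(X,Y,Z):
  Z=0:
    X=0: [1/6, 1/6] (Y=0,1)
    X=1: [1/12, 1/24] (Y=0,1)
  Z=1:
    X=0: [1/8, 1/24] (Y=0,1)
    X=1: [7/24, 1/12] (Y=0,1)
0.0078 bits

Conditional mutual information: I(X;Y|Z) = H(X|Z) + H(Y|Z) - H(X,Y|Z)

H(Z) = 0.9950
H(X,Z) = 1.8648 → H(X|Z) = 0.8698
H(Y,Z) = 1.8727 → H(Y|Z) = 0.8777
H(X,Y,Z) = 2.7347 → H(X,Y|Z) = 1.7397

I(X;Y|Z) = 0.8698 + 0.8777 - 1.7397 = 0.0078 bits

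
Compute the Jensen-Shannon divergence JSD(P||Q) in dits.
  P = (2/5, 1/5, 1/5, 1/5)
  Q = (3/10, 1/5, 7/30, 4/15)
0.0029 dits

Jensen-Shannon divergence is:
JSD(P||Q) = 0.5 × D_KL(P||M) + 0.5 × D_KL(Q||M)
where M = 0.5 × (P + Q) is the mixture distribution.

M = 0.5 × (2/5, 1/5, 1/5, 1/5) + 0.5 × (3/10, 1/5, 7/30, 4/15) = (7/20, 1/5, 0.216667, 7/30)

D_KL(P||M) = 0.0029 dits
D_KL(Q||M) = 0.0029 dits

JSD(P||Q) = 0.5 × 0.0029 + 0.5 × 0.0029 = 0.0029 dits

Unlike KL divergence, JSD is symmetric and bounded: 0 ≤ JSD ≤ log(2).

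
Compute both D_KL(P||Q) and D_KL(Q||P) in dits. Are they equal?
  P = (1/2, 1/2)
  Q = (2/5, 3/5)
D_KL(P||Q) = 0.0089, D_KL(Q||P) = 0.0087

KL divergence is not symmetric: D_KL(P||Q) ≠ D_KL(Q||P) in general.

D_KL(P||Q) = 0.0089 dits
D_KL(Q||P) = 0.0087 dits

No, they are not equal!

This asymmetry is why KL divergence is not a true distance metric.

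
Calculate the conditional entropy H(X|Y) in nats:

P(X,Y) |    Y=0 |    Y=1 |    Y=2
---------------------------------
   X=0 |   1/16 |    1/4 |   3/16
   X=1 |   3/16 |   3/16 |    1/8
0.6497 nats

Using the chain rule: H(X|Y) = H(X,Y) - H(Y)

First, compute H(X,Y) = 1.7214 nats

Marginal P(Y) = (1/4, 7/16, 5/16)
H(Y) = 1.0717 nats

H(X|Y) = H(X,Y) - H(Y) = 1.7214 - 1.0717 = 0.6497 nats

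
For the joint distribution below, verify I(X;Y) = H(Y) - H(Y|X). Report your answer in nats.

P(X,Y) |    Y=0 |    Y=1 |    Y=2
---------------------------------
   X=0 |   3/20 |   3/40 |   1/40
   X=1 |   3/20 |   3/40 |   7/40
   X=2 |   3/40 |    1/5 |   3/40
I(X;Y) = 0.1055 nats

Mutual information has multiple equivalent forms:
- I(X;Y) = H(X) - H(X|Y)
- I(X;Y) = H(Y) - H(Y|X)
- I(X;Y) = H(X) + H(Y) - H(X,Y)

Computing all quantities:
H(X) = 1.0805, H(Y) = 1.0903, H(X,Y) = 2.0653
H(X|Y) = 0.9751, H(Y|X) = 0.9848

Verification:
H(X) - H(X|Y) = 1.0805 - 0.9751 = 0.1055
H(Y) - H(Y|X) = 1.0903 - 0.9848 = 0.1055
H(X) + H(Y) - H(X,Y) = 1.0805 + 1.0903 - 2.0653 = 0.1055

All forms give I(X;Y) = 0.1055 nats. ✓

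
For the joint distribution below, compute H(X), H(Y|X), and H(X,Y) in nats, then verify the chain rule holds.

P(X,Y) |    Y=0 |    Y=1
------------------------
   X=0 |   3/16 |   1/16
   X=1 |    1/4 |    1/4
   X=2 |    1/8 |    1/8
H(X,Y) = 1.7002, H(X) = 1.0397, H(Y|X) = 0.6604 (all in nats)

Chain rule: H(X,Y) = H(X) + H(Y|X)

Left side — joint entropy directly:
H(X,Y) = -Σ p(x,y) log p(x,y) = 1.7002 nats

Right side — compute H(Y|X) from the conditional distributions:
P(X) = (1/4, 1/2, 1/4), so H(X) = 1.0397 nats
H(Y|X) = Σ_x P(X=x) · H(Y|X=x):
  P(Y|X=0) = (3/4, 1/4), H(Y|X=0) = 0.5623, weight P(X=0) = 1/4
  P(Y|X=1) = (1/2, 1/2), H(Y|X=1) = 0.6931, weight P(X=1) = 1/2
  P(Y|X=2) = (1/2, 1/2), H(Y|X=2) = 0.6931, weight P(X=2) = 1/4
H(Y|X) = 0.6604 nats

H(X) + H(Y|X) = 1.0397 + 0.6604 = 1.7002 nats

Both sides equal 1.7002 nats. ✓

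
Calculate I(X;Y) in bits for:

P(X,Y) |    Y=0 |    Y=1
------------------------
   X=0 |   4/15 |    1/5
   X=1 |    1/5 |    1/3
0.0280 bits

Mutual information: I(X;Y) = H(X) + H(Y) - H(X,Y)

Marginals:
P(X) = (7/15, 8/15), H(X) = 0.9968 bits
P(Y) = (7/15, 8/15), H(Y) = 0.9968 bits

Joint entropy: H(X,Y) = 1.9656 bits

I(X;Y) = 0.9968 + 0.9968 - 1.9656 = 0.0280 bits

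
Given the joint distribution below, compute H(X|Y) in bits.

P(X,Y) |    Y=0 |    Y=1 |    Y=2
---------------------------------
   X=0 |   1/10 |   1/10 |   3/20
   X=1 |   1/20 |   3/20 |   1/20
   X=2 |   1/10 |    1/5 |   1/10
1.5069 bits

Using the chain rule: H(X|Y) = H(X,Y) - H(Y)

First, compute H(X,Y) = 3.0464 bits

Marginal P(Y) = (1/4, 9/20, 3/10)
H(Y) = 1.5395 bits

H(X|Y) = H(X,Y) - H(Y) = 3.0464 - 1.5395 = 1.5069 bits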